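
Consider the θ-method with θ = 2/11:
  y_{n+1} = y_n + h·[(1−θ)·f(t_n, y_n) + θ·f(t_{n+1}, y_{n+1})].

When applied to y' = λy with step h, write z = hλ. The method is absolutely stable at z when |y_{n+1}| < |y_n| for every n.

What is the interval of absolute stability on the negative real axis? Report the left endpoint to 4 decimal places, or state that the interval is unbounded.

Set f=λy, z=hλ:
  y_{n+1} = y_n + z·[9/11·y_n + 2/11·y_{n+1}] ⇒ (1 − 2/11z)y_{n+1} = (1 + 9/11z)y_n
  ⇒ R(z) = (1 + 9/11z)/(1 − 2/11z).

Find x<0 with |R(x)|<1.
x=-1.73: |R|=0.3160
R=−1: 1+9/11x = −1+2/11x ⇒ -7/11x=2 ⇒ x=2/(-7/11)=-3.1429
Confirm numerically:
  x=-2.582: |R|=0.75711 <1
  x=-2.415: |R|=0.67814 <1
  x=-2.176: |R|=0.55915 <1
  x=-1.349: |R|=0.08330 <1
  x=-3.390: |R|=1.09730 >1
  x=-3.219: |R|=1.03057 >1
So |R|<1 on (-3.1429, 0).

(-3.1429, 0).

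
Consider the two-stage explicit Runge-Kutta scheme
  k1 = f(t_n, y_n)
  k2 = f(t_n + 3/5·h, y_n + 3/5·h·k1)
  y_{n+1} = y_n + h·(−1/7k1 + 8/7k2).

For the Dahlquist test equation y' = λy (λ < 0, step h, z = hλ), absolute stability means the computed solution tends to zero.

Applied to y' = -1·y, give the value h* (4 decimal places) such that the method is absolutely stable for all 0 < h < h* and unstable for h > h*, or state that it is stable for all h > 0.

On y'=λy, z=hλ:
  k1=λy_n ⇒ h·k1=z·y_n;  k2=λ(1+3/5z)y_n ⇒ h·k2=z(1+3/5z)y_n
  y_{n+1}/y_n = 1 − 1/7z + 8/7z(1+3/5z) = 1 + z + 24/35z²
  ⇒ R(z) = 1 + z + 24/35z².

Boundary: |R(x)|=1, x<0.
x=-1.53: |R|=1.0752
R=1: x+24/35x²=0 ⇒ x=−35/24=-1.4583; min R=1−1/(4·24/35)=0.6354>−1
Confirm numerically:
  x=-1.303: |R|=0.86121 <1
  x=-1.270: |R|=0.83599 <1
  x=-0.925: |R|=0.66171 <1
  x=-0.605: |R|=0.64599 <1
  x=-2.055: |R|=1.84079 >1
  x=-1.831: |R|=1.46790 >1
Stable set (-1.4583, 0).

(-1.4583,0); λ=-1 ⇒ h* = (35/24)/1 = 1.4583.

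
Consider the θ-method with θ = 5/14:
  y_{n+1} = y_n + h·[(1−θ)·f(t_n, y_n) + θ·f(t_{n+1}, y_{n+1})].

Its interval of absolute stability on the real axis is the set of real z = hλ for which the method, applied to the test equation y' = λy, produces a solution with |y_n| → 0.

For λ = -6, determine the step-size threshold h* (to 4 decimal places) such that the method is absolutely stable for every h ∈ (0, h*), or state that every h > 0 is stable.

Set f=λy, z=hλ:
  y_{n+1} = y_n + z·[9/14·y_n + 5/14·y_{n+1}] ⇒ (1 − 5/14z)y_{n+1} = (1 + 9/14z)y_n
  R(z) = (1 + 9/14z)/(1 − 5/14z).

Need |R(x)|<1, x<0.
x=-0.53: |R|=0.5544
R=−1: 1+9/14x = −1+5/14x ⇒ -2/7x=2 ⇒ x=2/(-2/7)=-7.0000
Confirm numerically:
  x=-6.612: |R|=0.96702 <1
  x=-6.498: |R|=0.95681 <1
  x=-5.831: |R|=0.89165 <1
  x=-5.745: |R|=0.88250 <1
  x=-7.524: |R|=1.04060 >1
  x=-7.232: |R|=1.01850 >1
Stable set (-7.0000, 0).

(-7.0000,0); λ=-6 ⇒ h* = (7)/6 = 1.1667.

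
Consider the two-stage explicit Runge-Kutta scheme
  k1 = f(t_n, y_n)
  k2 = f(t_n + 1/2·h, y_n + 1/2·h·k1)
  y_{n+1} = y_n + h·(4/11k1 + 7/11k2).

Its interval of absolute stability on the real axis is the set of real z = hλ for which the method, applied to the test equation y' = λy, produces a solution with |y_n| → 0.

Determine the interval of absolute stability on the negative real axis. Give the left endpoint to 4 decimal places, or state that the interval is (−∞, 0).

z∈(-3.1429,0).

Test eqn y'=λy, z=hλ:
  k1=λy_n ⇒ h·k1=z·y_n;  k2=λ(1+1/2z)y_n ⇒ h·k2=z(1+1/2z)y_n
  y_{n+1}/y_n = 1 + 4/11z + 7/11z(1+1/2z) = 1 + z + 7/22z²
  so R(z) = 1 + z + 7/22z².

Boundary: |R(x)|=1, x<0.
x=-0.87: |R|=0.3708
R=1: x+7/22x²=0 ⇒ x=−22/7=-3.1429; min R=1−1/(4·7/22)=0.2143>−1
Confirm numerically:
  x=-2.504: |R|=0.49101 <1
  x=-2.134: |R|=0.31499 <1
  x=-2.102: |R|=0.30386 <1
  x=-3.722: |R|=1.68586 >1
  x=-3.295: |R|=1.15951 >1
So |R|<1 on (-3.1429, 0).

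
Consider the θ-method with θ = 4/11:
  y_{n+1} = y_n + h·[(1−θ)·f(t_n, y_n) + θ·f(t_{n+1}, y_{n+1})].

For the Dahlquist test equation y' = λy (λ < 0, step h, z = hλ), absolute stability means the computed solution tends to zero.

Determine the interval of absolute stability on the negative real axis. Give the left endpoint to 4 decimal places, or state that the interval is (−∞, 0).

With y'=λy (z=hλ):
  y_{n+1} = y_n + z·[7/11·y_n + 4/11·y_{n+1}] ⇒ (1 − 4/11z)y_{n+1} = (1 + 7/11z)y_n
  Hence R(z) = (1 + 7/11z)/(1 − 4/11z).

Boundary: |R(x)|=1, x<0.
x=-0.54: |R|=0.5486
R=−1: 1+7/11x = −1+4/11x ⇒ -3/11x=2 ⇒ x=2/(-3/11)=-7.3333
Confirm numerically:
  x=-7.176: |R|=0.98811 <1
  x=-6.380: |R|=0.92169 <1
  x=-5.770: |R|=0.86238 <1
  x=-4.889: |R|=0.76001 <1
  x=-7.672: |R|=1.02437 >1
  x=-7.647: |R|=1.02263 >1
  x=-7.415: |R|=1.00603 >1
So |R|<1 on (-7.3333, 0).

(-7.3333, 0).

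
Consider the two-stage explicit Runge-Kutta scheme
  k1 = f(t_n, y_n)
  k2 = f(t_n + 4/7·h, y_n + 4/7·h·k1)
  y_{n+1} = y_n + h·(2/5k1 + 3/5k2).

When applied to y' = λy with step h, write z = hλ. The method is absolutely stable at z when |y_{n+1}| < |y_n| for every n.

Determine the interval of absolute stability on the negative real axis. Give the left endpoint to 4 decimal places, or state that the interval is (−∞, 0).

On y'=λy, z=hλ:
  k1=λy_n ⇒ h·k1=z·y_n;  k2=λ(1+4/7z)y_n ⇒ h·k2=z(1+4/7z)y_n
  y_{n+1}/y_n = 1 + 2/5z + 3/5z(1+4/7z) = 1 + z + 12/35z²
  so R(z) = 1 + z + 12/35z².

Boundary: |R(x)|=1, x<0.
x=-0.6: |R|=0.5234
R=1: x+12/35x²=0 ⇒ x=−35/12=-2.9167; min R=1−1/(4·12/35)=0.2708>−1
Confirm numerically:
  x=-2.835: |R|=0.92062 <1
  x=-2.562: |R|=0.68846 <1
  x=-1.333: |R|=0.27622 <1
  x=-3.229: |R|=1.34578 >1
  x=-3.226: |R|=1.34214 >1
Stable set (-2.9167, 0).

(-2.9167, 0).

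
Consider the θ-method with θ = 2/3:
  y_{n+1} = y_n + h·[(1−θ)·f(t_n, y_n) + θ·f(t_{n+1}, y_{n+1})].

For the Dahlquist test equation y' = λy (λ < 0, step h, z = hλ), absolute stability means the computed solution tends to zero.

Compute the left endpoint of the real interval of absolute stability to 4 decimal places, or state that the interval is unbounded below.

(−∞, 0) — no finite endpoint.

On y'=λy, z=hλ:
  y_{n+1} = y_n + z·[1/3·y_n + 2/3·y_{n+1}] ⇒ (1 − 2/3z)y_{n+1} = (1 + 1/3z)y_n
  Hence R(z) = (1 + 1/3z)/(1 − 2/3z).

Need |R(x)|<1, x<0.
x=-1.72: |R|=0.1988
x=-2: |R|=0.1429
x=-10: |R|=0.3043
x=-100: |R|=0.4778
θ=2/3≥1/2 ⇒ |1+1/3x|<|1−2/3x| ∀x<0 ⇒ stable on all of ℝ⁻.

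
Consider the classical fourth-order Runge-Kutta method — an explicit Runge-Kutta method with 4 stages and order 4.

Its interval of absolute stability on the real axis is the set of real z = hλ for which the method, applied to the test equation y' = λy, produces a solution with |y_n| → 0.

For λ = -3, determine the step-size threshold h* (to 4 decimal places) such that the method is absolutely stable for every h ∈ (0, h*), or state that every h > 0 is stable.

On y'=λy, z=hλ:
  order 4, 4-stage ⇒ R(z)=1+z+z^2/2+z^3/6+z^4/24
  (e.g. R(-1.53)=0.27185, |R|=0.27185)

Solve |R(x)|<1 on ℝ⁻.
x=-1.53: |R|=0.2718
|R(-2.83)|=1.0695 |R(-2.51)|=0.6583 |R(-2.09)|=0.3675
Bisect:
  x_lo=-3.1777 |R|=1.7718  x_hi=-0.1058 |R|=0.8996
  mid=-1.64174 |R|=0.27111 →hi
  mid=-2.40972 |R|=0.56648 →hi
  mid=-2.79370 |R|=1.01276 →lo
  mid=-2.60171 |R|=0.75670 →hi
  mid=-2.69771 |R|=0.87578 →hi
  mid=-2.74571 |R|=0.94194 →hi
  mid=-2.76971 |R|=0.97675 →hi
  mid=-2.78171 |R|=0.99460 →hi
  mid=-2.78771 |R|=1.00364 →lo
  mid=-2.78471 |R|=0.99911 →hi
  ...
  [-2.78546,-2.78527] ⇒ x*=-2.7853
So |R|<1 on (-2.7853, 0).

(-2.7853,0); λ=-3 ⇒ h* = 0.9284.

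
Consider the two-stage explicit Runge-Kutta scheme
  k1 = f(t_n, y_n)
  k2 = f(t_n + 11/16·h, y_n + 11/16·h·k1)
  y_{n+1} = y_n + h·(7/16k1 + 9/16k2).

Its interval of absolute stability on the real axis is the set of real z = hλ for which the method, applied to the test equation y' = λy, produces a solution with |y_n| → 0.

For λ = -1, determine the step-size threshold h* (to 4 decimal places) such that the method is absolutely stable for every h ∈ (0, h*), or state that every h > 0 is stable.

Set f=λy, z=hλ:
  k1=λy_n ⇒ h·k1=z·y_n;  k2=λ(1+11/16z)y_n ⇒ h·k2=z(1+11/16z)y_n
  y_{n+1}/y_n = 1 + 7/16z + 9/16z(1+11/16z) = 1 + z + 99/256z²
  so R(z) = 1 + z + 99/256z².

Find x<0 with |R(x)|<1.
x=-0.51: |R|=0.5906
R=1: x+99/256x²=0 ⇒ x=−256/99=-2.5859; min R=1−1/(4·99/256)=0.3535>−1
Confirm numerically:
  x=-2.450: |R|=0.87128 <1
  x=-2.205: |R|=0.67524 <1
  x=-1.211: |R|=0.35613 <1
  x=-1.140: |R|=0.36258 <1
  x=-3.074: |R|=1.58029 >1
  x=-2.700: |R|=1.11918 >1
Interval (-2.5859, 0).

(-2.5859,0); λ=-1 ⇒ h* = (256/99)/1 = 2.5859.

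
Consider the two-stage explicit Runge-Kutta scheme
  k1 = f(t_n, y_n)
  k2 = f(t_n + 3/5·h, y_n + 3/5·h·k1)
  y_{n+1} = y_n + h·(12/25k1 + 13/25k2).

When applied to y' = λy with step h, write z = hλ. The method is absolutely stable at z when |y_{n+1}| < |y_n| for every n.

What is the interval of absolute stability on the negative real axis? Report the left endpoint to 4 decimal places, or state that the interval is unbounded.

With y'=λy (z=hλ):
  k1=λy_n ⇒ h·k1=z·y_n;  k2=λ(1+3/5z)y_n ⇒ h·k2=z(1+3/5z)y_n
  y_{n+1}/y_n = 1 + 12/25z + 13/25z(1+3/5z) = 1 + z + 39/125z²
  Hence R(z) = 1 + z + 39/125z².

Boundary: |R(x)|=1, x<0.
x=-0.89: |R|=0.3571
R=1: x+39/125x²=0 ⇒ x=−125/39=-3.2051; min R=1−1/(4·39/125)=0.1987>−1
Confirm numerically:
  x=-2.566: |R|=0.48832 <1
  x=-2.481: |R|=0.43947 <1
  x=-2.133: |R|=0.28650 <1
  x=-3.586: |R|=1.42613 >1
  x=-3.385: |R|=1.18997 >1
Stable set (-3.2051, 0).

(-3.2051, 0).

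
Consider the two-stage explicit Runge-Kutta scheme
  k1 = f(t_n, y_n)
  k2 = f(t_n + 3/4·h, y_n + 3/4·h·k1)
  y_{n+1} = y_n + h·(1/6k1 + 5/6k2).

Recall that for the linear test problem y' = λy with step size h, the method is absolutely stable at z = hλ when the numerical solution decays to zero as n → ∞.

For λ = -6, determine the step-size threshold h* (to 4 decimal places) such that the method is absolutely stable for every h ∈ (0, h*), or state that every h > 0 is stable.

On y'=λy, z=hλ:
  k1=λy_n ⇒ h·k1=z·y_n;  k2=λ(1+3/4z)y_n ⇒ h·k2=z(1+3/4z)y_n
  y_{n+1}/y_n = 1 + 1/6z + 5/6z(1+3/4z) = 1 + z + 5/8z²
  Hence R(z) = 1 + z + 5/8z².

Find x<0 with |R(x)|<1.
x=-0.57: |R|=0.6331
R=1: x+5/8x²=0 ⇒ x=−8/5=-1.6000; min R=1−1/(4·5/8)=0.6000>−1
Confirm numerically:
  x=-1.544: |R|=0.94596 <1
  x=-0.899: |R|=0.60613 <1
  x=-0.842: |R|=0.60110 <1
  x=-0.829: |R|=0.60053 <1
  x=-1.812: |R|=1.24009 >1
  x=-1.796: |R|=1.22001 >1
Stable set (-1.6000, 0).

(-1.6000,0); λ=-6 ⇒ h* = (8/5)/6 = 0.2667.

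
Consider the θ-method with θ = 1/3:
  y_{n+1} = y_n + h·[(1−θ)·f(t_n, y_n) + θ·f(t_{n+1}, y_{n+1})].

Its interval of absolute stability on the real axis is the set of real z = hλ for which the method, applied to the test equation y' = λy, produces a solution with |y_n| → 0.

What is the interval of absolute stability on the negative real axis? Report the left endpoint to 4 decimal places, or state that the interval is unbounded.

z∈(-6.0000,0).

Test eqn y'=λy, z=hλ:
  y_{n+1} = y_n + z·[2/3·y_n + 1/3·y_{n+1}] ⇒ (1 − 1/3z)y_{n+1} = (1 + 2/3z)y_n
  so R(z) = (1 + 2/3z)/(1 − 1/3z).

Need |R(x)|<1, x<0.
x=-0.62: |R|=0.4862
R=−1: 1+2/3x = −1+1/3x ⇒ -1/3x=2 ⇒ x=2/(-1/3)=-6.0000
Confirm numerically:
  x=-4.740: |R|=0.83721 <1
  x=-4.286: |R|=0.76475 <1
  x=-3.732: |R|=0.66310 <1
  x=-2.971: |R|=0.49271 <1
  x=-6.581: |R|=1.06064 >1
  x=-6.128: |R|=1.01402 >1
So |R|<1 on (-6.0000, 0).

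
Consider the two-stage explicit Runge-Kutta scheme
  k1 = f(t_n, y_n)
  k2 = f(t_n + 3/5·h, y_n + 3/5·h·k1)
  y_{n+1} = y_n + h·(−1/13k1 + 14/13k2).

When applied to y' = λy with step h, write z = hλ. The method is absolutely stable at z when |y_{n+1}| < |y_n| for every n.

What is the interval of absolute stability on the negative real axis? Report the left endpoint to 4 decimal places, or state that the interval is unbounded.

On y'=λy, z=hλ:
  k1=λy_n ⇒ h·k1=z·y_n;  k2=λ(1+3/5z)y_n ⇒ h·k2=z(1+3/5z)y_n
  y_{n+1}/y_n = 1 − 1/13z + 14/13z(1+3/5z) = 1 + z + 42/65z²
  so R(z) = 1 + z + 42/65z².

Need |R(x)|<1, x<0.
x=-1.22: |R|=0.7417
R=1: x+42/65x²=0 ⇒ x=−65/42=-1.5476; min R=1−1/(4·42/65)=0.6131>−1
Confirm numerically:
  x=-1.463: |R|=0.92001 <1
  x=-1.292: |R|=0.78660 <1
  x=-0.996: |R|=0.64499 <1
  x=-1.699: |R|=1.16619 >1
  x=-1.644: |R|=1.10238 >1
Stable set (-1.5476, 0).

z∈(-1.5476,0).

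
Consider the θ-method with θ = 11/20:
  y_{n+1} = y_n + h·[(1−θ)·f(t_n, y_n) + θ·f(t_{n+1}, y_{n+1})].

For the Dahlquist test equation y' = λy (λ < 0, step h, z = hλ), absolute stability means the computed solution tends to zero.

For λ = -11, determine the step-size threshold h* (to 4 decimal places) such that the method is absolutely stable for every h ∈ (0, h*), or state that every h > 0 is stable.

Set f=λy, z=hλ:
  y_{n+1} = y_n + z·[9/20·y_n + 11/20·y_{n+1}] ⇒ (1 − 11/20z)y_{n+1} = (1 + 9/20z)y_n
  R(z) = (1 + 9/20z)/(1 − 11/20z).

Solve |R(x)|<1 on ℝ⁻.
x=-1.47: |R|=0.1872
x=-2: |R|=0.0476
x=-10: |R|=0.5385
x=-100: |R|=0.7857
θ=11/20≥1/2 ⇒ |1+9/20x|<|1−11/20x| ∀x<0 ⇒ interval (−∞,0).

(−∞, 0) — no finite endpoint. Any h>0 works for λ=-11.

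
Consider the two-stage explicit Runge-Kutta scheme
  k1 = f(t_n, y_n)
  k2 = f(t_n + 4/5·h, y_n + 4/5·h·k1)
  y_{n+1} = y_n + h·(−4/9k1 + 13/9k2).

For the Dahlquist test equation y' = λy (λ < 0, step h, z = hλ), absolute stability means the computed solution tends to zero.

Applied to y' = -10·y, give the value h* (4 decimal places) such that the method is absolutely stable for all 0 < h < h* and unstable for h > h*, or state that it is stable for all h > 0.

(-0.8654,0); λ=-10 ⇒ h* = (45/52)/10 = 0.0865.

Set f=λy, z=hλ:
  k1=λy_n ⇒ h·k1=z·y_n;  k2=λ(1+4/5z)y_n ⇒ h·k2=z(1+4/5z)y_n
  y_{n+1}/y_n = 1 − 4/9z + 13/9z(1+4/5z) = 1 + z + 52/45z²
  ⇒ R(z) = 1 + z + 52/45z².

Find x<0 with |R(x)|<1.
x=-1.78: |R|=2.8813
R=1: x+52/45x²=0 ⇒ x=−45/52=-0.8654; min R=1−1/(4·52/45)=0.7837>−1
Confirm numerically:
  x=-0.811: |R|=0.94903 <1
  x=-0.776: |R|=0.91985 <1
  x=-0.745: |R|=0.89636 <1
  x=-0.698: |R|=0.86499 <1
  x=-1.135: |R|=1.35362 >1
  x=-0.952: |R|=1.09528 >1
Stable set (-0.8654, 0).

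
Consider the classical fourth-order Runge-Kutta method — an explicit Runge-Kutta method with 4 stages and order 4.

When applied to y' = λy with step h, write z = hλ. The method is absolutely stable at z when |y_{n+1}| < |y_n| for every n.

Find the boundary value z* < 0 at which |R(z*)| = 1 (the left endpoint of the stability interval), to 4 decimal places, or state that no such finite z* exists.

z* = -2.7853.

Test eqn y'=λy, z=hλ:
  order 4, 4-stage ⇒ R(z)=1+z+z^2/2+z^3/6+z^4/24
  (e.g. R(-0.52)=0.59481, |R|=0.59481)

Solve |R(x)|<1 on ℝ⁻.
x=-0.52: |R|=0.5948
|R(-2.94)|=1.2594 |R(-2.26)|=0.4569 |R(-0.76)|=0.4695
Bisect:
  x_lo=-3.2513 |R|=1.9619  x_hi=-0.2635 |R|=0.7684
  mid=-1.75737 |R|=0.27965 →hi
  mid=-2.50432 |R|=0.65269 →hi
  mid=-2.87780 |R|=1.14867 →lo
  mid=-2.69106 |R|=0.86698 →hi
  mid=-2.78443 |R|=0.99870 →hi
  mid=-2.83112 |R|=1.07131 →lo
  mid=-2.80777 |R|=1.03443 →lo
  mid=-2.79610 |R|=1.01642 →lo
  mid=-2.79027 |R|=1.00753 →lo
  ...
  [-2.78534,-2.78516] ⇒ x*=-2.7853
So |R|<1 on (-2.7853, 0).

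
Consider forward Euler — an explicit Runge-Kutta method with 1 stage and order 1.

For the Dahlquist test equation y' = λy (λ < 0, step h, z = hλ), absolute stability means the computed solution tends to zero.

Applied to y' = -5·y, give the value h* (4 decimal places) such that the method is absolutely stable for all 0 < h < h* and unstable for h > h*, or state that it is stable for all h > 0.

(-2.0000,0); λ=-5 ⇒ h* = 0.4000.

Set f=λy, z=hλ:
  order 1, 1-stage ⇒ R(z)=1+z
  (e.g. R(-1.37)=-0.37000, |R|=0.37000)

Find x<0 with |R(x)|<1.
x=-1.37: |R|=0.3700
|R(-2.3)|=1.3000 |R(-2.21)|=1.2100 |R(-1.96)|=0.9600
Bisect:
  x_lo=-2.7848 |R|=1.7848  x_hi=-0.1981 |R|=0.8019
  mid=-1.49141 |R|=0.49141 →hi
  mid=-2.13808 |R|=1.13808 →lo
  mid=-1.81475 |R|=0.81475 →hi
  mid=-1.97641 |R|=0.97641 →hi
  mid=-2.05725 |R|=1.05725 →lo
  mid=-2.01683 |R|=1.01683 →lo
  mid=-1.99662 |R|=0.99662 →hi
  mid=-2.00673 |R|=1.00673 →lo
  mid=-2.00168 |R|=1.00168 →lo
  mid=-1.99915 |R|=0.99915 →hi
  ...
  [-2.00010,-1.99994] ⇒ x*=-2.0000
Interval (-2.0000, 0).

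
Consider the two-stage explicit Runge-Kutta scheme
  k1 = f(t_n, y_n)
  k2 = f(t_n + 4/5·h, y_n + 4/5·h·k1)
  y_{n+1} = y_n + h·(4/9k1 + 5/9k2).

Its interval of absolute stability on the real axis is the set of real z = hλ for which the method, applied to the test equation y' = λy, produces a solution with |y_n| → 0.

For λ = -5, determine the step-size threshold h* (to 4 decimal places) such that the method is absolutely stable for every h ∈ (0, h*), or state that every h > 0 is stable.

(-2.2500,0); λ=-5 ⇒ h* = (9/4)/5 = 0.4500.

With y'=λy (z=hλ):
  k1=λy_n ⇒ h·k1=z·y_n;  k2=λ(1+4/5z)y_n ⇒ h·k2=z(1+4/5z)y_n
  y_{n+1}/y_n = 1 + 4/9z + 5/9z(1+4/5z) = 1 + z + 4/9z²
  ⇒ R(z) = 1 + z + 4/9z².

Boundary: |R(x)|=1, x<0.
x=-1.62: |R|=0.5464
R=1: x+4/9x²=0 ⇒ x=−9/4=-2.2500; min R=1−1/(4·4/9)=0.4375>−1
Confirm numerically:
  x=-2.155: |R|=0.90901 <1
  x=-2.136: |R|=0.89178 <1
  x=-1.517: |R|=0.50580 <1
  x=-0.975: |R|=0.44750 <1
  x=-2.356: |R|=1.11099 >1
  x=-2.283: |R|=1.03348 >1
Stable set (-2.2500, 0).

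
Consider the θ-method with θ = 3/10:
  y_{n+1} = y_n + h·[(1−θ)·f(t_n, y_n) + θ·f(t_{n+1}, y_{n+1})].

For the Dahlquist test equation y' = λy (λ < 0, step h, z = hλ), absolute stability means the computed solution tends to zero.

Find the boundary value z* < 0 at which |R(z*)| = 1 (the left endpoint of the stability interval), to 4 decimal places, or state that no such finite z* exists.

On y'=λy, z=hλ:
  y_{n+1} = y_n + z·[7/10·y_n + 3/10·y_{n+1}] ⇒ (1 − 3/10z)y_{n+1} = (1 + 7/10z)y_n
  ⇒ R(z) = (1 + 7/10z)/(1 − 3/10z).

Solve |R(x)|<1 on ℝ⁻.
x=-0.93: |R|=0.2729
R=−1: 1+7/10x = −1+3/10x ⇒ -2/5x=2 ⇒ x=2/(-2/5)=-5.0000
Confirm numerically:
  x=-4.357: |R|=0.88852 <1
  x=-3.569: |R|=0.72357 <1
  x=-2.710: |R|=0.49476 <1
  x=-5.263: |R|=1.04079 >1
  x=-5.133: |R|=1.02095 >1
Stable set (-5.0000, 0).

left endpoint -5.0000.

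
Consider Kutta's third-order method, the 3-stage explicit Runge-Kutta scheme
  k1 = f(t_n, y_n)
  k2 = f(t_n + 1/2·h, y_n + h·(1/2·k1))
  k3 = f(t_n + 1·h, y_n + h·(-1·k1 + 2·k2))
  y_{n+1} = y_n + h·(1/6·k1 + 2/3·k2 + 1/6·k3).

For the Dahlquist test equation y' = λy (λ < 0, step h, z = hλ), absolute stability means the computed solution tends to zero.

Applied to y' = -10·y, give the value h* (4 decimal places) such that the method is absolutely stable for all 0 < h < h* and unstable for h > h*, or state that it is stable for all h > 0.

(-2.5127,0); λ=-10 ⇒ h* = 0.2513.

Set f=λy, z=hλ:
  order 3, 3-stage ⇒ R(z)=1+z+z^2/2+z^3/6
  (e.g. R(-1.69)=-0.06642, |R|=0.06642)

Need |R(x)|<1, x<0.
x=-1.69: |R|=0.0664
|R(-1.48)|=0.0749 |R(-1.46)|=0.0871 |R(-1.31)|=0.1734
Bisect:
  x_lo=-3.0679 |R|=2.1745  x_hi=-0.3755 |R|=0.6862
  mid=-1.72172 |R|=0.09018 →hi
  mid=-2.39483 |R|=0.81637 →hi
  mid=-2.73139 |R|=1.39739 →lo
  mid=-2.56311 |R|=1.08475 →lo
  mid=-2.47897 |R|=0.94532 →hi
  mid=-2.52104 |R|=1.01369 →lo
  mid=-2.50001 |R|=0.97918 →hi
  mid=-2.51052 |R|=0.99635 →hi
  mid=-2.51578 |R|=1.00500 →lo
  ...
  [-2.51282,-2.51266] ⇒ x*=-2.5127
So |R|<1 on (-2.5127, 0).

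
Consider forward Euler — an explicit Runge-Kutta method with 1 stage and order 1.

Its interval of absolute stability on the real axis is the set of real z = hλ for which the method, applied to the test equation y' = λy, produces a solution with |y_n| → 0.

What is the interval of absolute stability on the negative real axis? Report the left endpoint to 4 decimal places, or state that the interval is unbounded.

With y'=λy (z=hλ):
  order 1, 1-stage ⇒ R(z)=1+z
  (e.g. R(-0.74)=0.26000, |R|=0.26000)

Boundary: |R(x)|=1, x<0.
x=-0.74: |R|=0.2600
|R(-1.03)|=0.0300 |R(-0.85)|=0.1500 |R(-0.58)|=0.4200
Bisect:
  x_lo=-2.3712 |R|=1.3712  x_hi=-0.1709 |R|=0.8291
  mid=-1.27106 |R|=0.27106 →hi
  mid=-1.82112 |R|=0.82112 →hi
  mid=-2.09615 |R|=1.09615 →lo
  mid=-1.95864 |R|=0.95864 →hi
  mid=-2.02740 |R|=1.02740 →lo
  mid=-1.99302 |R|=0.99302 →hi
  mid=-2.01021 |R|=1.01021 →lo
  mid=-2.00161 |R|=1.00161 →lo
  ...
  [-2.00000,-1.99987] ⇒ x*=-2.0000
So |R|<1 on (-2.0000, 0).

(-2.0000, 0).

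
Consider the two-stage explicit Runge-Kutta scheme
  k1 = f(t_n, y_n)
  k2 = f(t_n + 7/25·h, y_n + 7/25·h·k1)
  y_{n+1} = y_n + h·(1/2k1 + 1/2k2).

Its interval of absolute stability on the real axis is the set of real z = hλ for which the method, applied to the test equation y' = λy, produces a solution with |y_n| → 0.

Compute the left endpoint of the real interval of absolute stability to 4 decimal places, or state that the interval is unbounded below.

left endpoint -7.1429.

Test eqn y'=λy, z=hλ:
  k1=λy_n ⇒ h·k1=z·y_n;  k2=λ(1+7/25z)y_n ⇒ h·k2=z(1+7/25z)y_n
  y_{n+1}/y_n = 1 + 1/2z + 1/2z(1+7/25z) = 1 + z + 7/50z²
  R(z) = 1 + z + 7/50z².

Find x<0 with |R(x)|<1.
x=-1.02: |R|=0.1257
R=1: x+7/50x²=0 ⇒ x=−50/7=-7.1429; min R=1−1/(4·7/50)=-0.7857>−1
Confirm numerically:
  x=-6.556: |R|=0.46136 <1
  x=-4.981: |R|=0.50755 <1
  x=-3.995: |R|=0.76060 <1
  x=-7.585: |R|=1.46951 >1
  x=-7.326: |R|=1.18784 >1
Stable set (-7.1429, 0).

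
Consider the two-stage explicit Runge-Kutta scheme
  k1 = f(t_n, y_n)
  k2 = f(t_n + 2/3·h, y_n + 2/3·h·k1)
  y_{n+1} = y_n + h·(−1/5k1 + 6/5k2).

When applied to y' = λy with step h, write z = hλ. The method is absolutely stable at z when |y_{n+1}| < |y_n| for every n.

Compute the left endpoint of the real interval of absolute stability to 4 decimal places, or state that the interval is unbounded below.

Test eqn y'=λy, z=hλ:
  k1=λy_n ⇒ h·k1=z·y_n;  k2=λ(1+2/3z)y_n ⇒ h·k2=z(1+2/3z)y_n
  y_{n+1}/y_n = 1 − 1/5z + 6/5z(1+2/3z) = 1 + z + 4/5z²
  Hence R(z) = 1 + z + 4/5z².

Solve |R(x)|<1 on ℝ⁻.
x=-0.97: |R|=0.7827
R=1: x+4/5x²=0 ⇒ x=−5/4=-1.2500; min R=1−1/(4·4/5)=0.6875>−1
Confirm numerically:
  x=-1.217: |R|=0.96787 <1
  x=-0.864: |R|=0.73320 <1
  x=-0.768: |R|=0.70386 <1
  x=-0.591: |R|=0.68842 <1
  x=-1.539: |R|=1.35582 >1
  x=-1.498: |R|=1.29720 >1
  x=-1.449: |R|=1.23068 >1
Interval (-1.2500, 0).

left endpoint -1.2500.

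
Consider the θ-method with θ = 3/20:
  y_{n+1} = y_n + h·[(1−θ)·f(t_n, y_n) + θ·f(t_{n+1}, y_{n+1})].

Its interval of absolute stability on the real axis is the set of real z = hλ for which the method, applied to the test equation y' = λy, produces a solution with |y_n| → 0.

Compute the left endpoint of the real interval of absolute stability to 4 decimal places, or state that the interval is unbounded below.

On y'=λy, z=hλ:
  y_{n+1} = y_n + z·[17/20·y_n + 3/20·y_{n+1}] ⇒ (1 − 3/20z)y_{n+1} = (1 + 17/20z)y_n
  ⇒ R(z) = (1 + 17/20z)/(1 − 3/20z).

Solve |R(x)|<1 on ℝ⁻.
x=-0.77: |R|=0.3097
R=−1: 1+17/20x = −1+3/20x ⇒ -7/10x=2 ⇒ x=2/(-7/10)=-2.8571
Confirm numerically:
  x=-2.695: |R|=0.91917 <1
  x=-2.684: |R|=0.91359 <1
  x=-1.165: |R|=0.00830 <1
  x=-3.116: |R|=1.12348 >1
  x=-2.908: |R|=1.02479 >1
Interval (-2.8571, 0).

left endpoint -2.8571.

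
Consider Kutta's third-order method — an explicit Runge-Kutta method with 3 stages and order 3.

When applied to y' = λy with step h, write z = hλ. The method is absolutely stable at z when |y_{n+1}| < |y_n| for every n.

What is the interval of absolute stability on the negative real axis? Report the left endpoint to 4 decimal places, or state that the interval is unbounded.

With y'=λy (z=hλ):
  order 3, 3-stage ⇒ R(z)=1+z+z^2/2+z^3/6
  (e.g. R(-1.35)=0.15119, |R|=0.15119)

Need |R(x)|<1, x<0.
x=-1.35: |R|=0.1512
|R(-2.19)|=0.5425 |R(-1.95)|=0.2846 |R(-1.9)|=0.2382
Bisect:
  x_lo=-3.2868 |R|=2.8031  x_hi=-0.1199 |R|=0.8870
  mid=-1.70335 |R|=0.07634 →hi
  mid=-2.49507 |R|=0.97117 →hi
  mid=-2.89093 |R|=1.73900 →lo
  mid=-2.69300 |R|=1.32192 →lo
  mid=-2.59403 |R|=1.13874 →lo
  mid=-2.54455 |R|=1.05307 →lo
  mid=-2.51981 |R|=1.01165 →lo
  mid=-2.50744 |R|=0.99130 →hi
  mid=-2.51362 |R|=1.00145 →lo
  mid=-2.51053 |R|=0.99636 →hi
  ...
  [-2.51285,-2.51266] ⇒ x*=-2.5127
Interval (-2.5127, 0).

z∈(-2.5127,0).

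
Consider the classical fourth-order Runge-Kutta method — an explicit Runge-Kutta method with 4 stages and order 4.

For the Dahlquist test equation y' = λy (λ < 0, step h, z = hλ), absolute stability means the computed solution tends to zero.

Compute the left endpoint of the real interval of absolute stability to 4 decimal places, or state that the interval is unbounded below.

Set f=λy, z=hλ:
  order 4, 4-stage ⇒ R(z)=1+z+z^2/2+z^3/6+z^4/24
  (e.g. R(-0.43)=0.65062, |R|=0.65062)

Find x<0 with |R(x)|<1.
x=-0.43: |R|=0.6506
|R(-2.52)|=0.6683 |R(-2.27)|=0.4633 |R(-1.45)|=0.2773
Bisect:
  x_lo=-3.3323 |R|=2.1903  x_hi=-0.2828 |R|=0.7537
  mid=-1.80756 |R|=0.28657 →hi
  mid=-2.56992 |R|=0.72096 →hi
  mid=-2.95110 |R|=1.28015 →lo
  mid=-2.76051 |R|=0.96328 →hi
  mid=-2.85581 |R|=1.11162 →lo
  mid=-2.80816 |R|=1.03503 →lo
  mid=-2.78434 |R|=0.99856 →hi
  ...
  [-2.78545,-2.78527] ⇒ x*=-2.7853
Interval (-2.7853, 0).

left endpoint -2.7853.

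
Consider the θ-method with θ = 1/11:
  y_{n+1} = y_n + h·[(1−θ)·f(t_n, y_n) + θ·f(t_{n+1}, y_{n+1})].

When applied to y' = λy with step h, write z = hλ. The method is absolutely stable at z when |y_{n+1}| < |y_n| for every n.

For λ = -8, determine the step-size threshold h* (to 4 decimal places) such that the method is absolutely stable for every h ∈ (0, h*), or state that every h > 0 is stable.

(-2.4444,0); λ=-8 ⇒ h* = (22/9)/8 = 0.3056.

Test eqn y'=λy, z=hλ:
  y_{n+1} = y_n + z·[10/11·y_n + 1/11·y_{n+1}] ⇒ (1 − 1/11z)y_{n+1} = (1 + 10/11z)y_n
  R(z) = (1 + 10/11z)/(1 − 1/11z).

Solve |R(x)|<1 on ℝ⁻.
x=-1.13: |R|=0.0247
R=−1: 1+10/11x = −1+1/11x ⇒ -9/11x=2 ⇒ x=2/(-9/11)=-2.4444
Confirm numerically:
  x=-2.404: |R|=0.97284 <1
  x=-2.246: |R|=0.86517 <1
  x=-1.984: |R|=0.68084 <1
  x=-1.375: |R|=0.22222 <1
  x=-2.998: |R|=1.35591 >1
  x=-2.888: |R|=1.28744 >1
  x=-2.634: |R|=1.12513 >1
So |R|<1 on (-2.4444, 0).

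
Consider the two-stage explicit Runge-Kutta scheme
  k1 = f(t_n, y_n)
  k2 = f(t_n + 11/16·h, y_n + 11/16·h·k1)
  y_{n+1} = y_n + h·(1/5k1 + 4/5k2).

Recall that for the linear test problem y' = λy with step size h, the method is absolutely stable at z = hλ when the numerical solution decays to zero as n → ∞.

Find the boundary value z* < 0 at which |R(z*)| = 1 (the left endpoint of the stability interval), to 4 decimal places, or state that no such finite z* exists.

With y'=λy (z=hλ):
  k1=λy_n ⇒ h·k1=z·y_n;  k2=λ(1+11/16z)y_n ⇒ h·k2=z(1+11/16z)y_n
  y_{n+1}/y_n = 1 + 1/5z + 4/5z(1+11/16z) = 1 + z + 11/20z²
  R(z) = 1 + z + 11/20z².

Find x<0 with |R(x)|<1.
x=-1.17: |R|=0.5829
R=1: x+11/20x²=0 ⇒ x=−20/11=-1.8182; min R=1−1/(4·11/20)=0.5455>−1
Confirm numerically:
  x=-1.447: |R|=0.70459 <1
  x=-1.137: |R|=0.57402 <1
  x=-0.838: |R|=0.54823 <1
  x=-2.155: |R|=1.39921 >1
  x=-2.008: |R|=1.20964 >1
Stable set (-1.8182, 0).

z* = -1.8182.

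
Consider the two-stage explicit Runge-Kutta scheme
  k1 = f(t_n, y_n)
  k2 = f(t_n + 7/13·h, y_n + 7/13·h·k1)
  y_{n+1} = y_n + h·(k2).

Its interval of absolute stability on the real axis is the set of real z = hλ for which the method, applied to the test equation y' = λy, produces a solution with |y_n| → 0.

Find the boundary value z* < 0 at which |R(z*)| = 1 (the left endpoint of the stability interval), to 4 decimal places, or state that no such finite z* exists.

z* = -1.8571.

Test eqn y'=λy, z=hλ:
  k1=λy_n ⇒ h·k1=z·y_n;  k2=λ(1+7/13z)y_n ⇒ h·k2=z(1+7/13z)y_n
  y_{n+1}/y_n = 1 + z(1+7/13z) = 1 + z + 7/13z²
  so R(z) = 1 + z + 7/13z².

Solve |R(x)|<1 on ℝ⁻.
x=-1.23: |R|=0.5846
R=1: x+7/13x²=0 ⇒ x=−13/7=-1.8571; min R=1−1/(4·7/13)=0.5357>−1
Confirm numerically:
  x=-1.769: |R|=0.91604 <1
  x=-1.510: |R|=0.71775 <1
  x=-1.088: |R|=0.54940 <1
  x=-2.231: |R|=1.44912 >1
  x=-2.089: |R|=1.26080 >1
Stable set (-1.8571, 0).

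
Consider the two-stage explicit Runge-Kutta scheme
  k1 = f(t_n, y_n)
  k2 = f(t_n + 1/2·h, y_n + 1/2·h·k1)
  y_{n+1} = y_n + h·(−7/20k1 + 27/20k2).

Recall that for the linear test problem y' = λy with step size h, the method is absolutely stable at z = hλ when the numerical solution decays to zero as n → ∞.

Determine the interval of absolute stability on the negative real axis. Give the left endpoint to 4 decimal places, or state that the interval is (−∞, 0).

(-1.4815, 0).

With y'=λy (z=hλ):
  k1=λy_n ⇒ h·k1=z·y_n;  k2=λ(1+1/2z)y_n ⇒ h·k2=z(1+1/2z)y_n
  y_{n+1}/y_n = 1 − 7/20z + 27/20z(1+1/2z) = 1 + z + 27/40z²
  R(z) = 1 + z + 27/40z².

Solve |R(x)|<1 on ℝ⁻.
x=-0.85: |R|=0.6377
R=1: x+27/40x²=0 ⇒ x=−40/27=-1.4815; min R=1−1/(4·27/40)=0.6296>−1
Confirm numerically:
  x=-1.458: |R|=0.97689 <1
  x=-1.330: |R|=0.86401 <1
  x=-0.949: |R|=0.65891 <1
  x=-2.062: |R|=1.80799 >1
  x=-1.989: |R|=1.68138 >1
  x=-1.736: |R|=1.29824 >1
Stable set (-1.4815, 0).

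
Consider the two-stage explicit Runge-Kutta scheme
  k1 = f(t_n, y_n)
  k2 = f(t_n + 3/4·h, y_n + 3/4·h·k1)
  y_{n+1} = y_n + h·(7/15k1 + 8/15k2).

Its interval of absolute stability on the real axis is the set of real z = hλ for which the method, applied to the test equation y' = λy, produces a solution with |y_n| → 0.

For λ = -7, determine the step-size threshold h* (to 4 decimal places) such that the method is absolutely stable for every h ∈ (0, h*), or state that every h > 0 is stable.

(-2.5000,0); λ=-7 ⇒ h* = (5/2)/7 = 0.3571.

On y'=λy, z=hλ:
  k1=λy_n ⇒ h·k1=z·y_n;  k2=λ(1+3/4z)y_n ⇒ h·k2=z(1+3/4z)y_n
  y_{n+1}/y_n = 1 + 7/15z + 8/15z(1+3/4z) = 1 + z + 2/5z²
  ⇒ R(z) = 1 + z + 2/5z².

Solve |R(x)|<1 on ℝ⁻.
x=-1.71: |R|=0.4596
R=1: x+2/5x²=0 ⇒ x=−5/2=-2.5000; min R=1−1/(4·2/5)=0.3750>−1
Confirm numerically:
  x=-2.478: |R|=0.97819 <1
  x=-2.317: |R|=0.83040 <1
  x=-1.292: |R|=0.37571 <1
  x=-1.145: |R|=0.37941 <1
  x=-2.820: |R|=1.36096 >1
  x=-2.799: |R|=1.33476 >1
  x=-2.585: |R|=1.08789 >1
Interval (-2.5000, 0).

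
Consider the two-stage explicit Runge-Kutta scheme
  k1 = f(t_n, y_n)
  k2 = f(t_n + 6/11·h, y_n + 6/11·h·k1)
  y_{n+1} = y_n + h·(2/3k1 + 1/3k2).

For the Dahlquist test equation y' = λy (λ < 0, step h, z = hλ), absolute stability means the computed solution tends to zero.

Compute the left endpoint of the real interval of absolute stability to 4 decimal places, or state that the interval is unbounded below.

left endpoint -5.5000.

On y'=λy, z=hλ:
  k1=λy_n ⇒ h·k1=z·y_n;  k2=λ(1+6/11z)y_n ⇒ h·k2=z(1+6/11z)y_n
  y_{n+1}/y_n = 1 + 2/3z + 1/3z(1+6/11z) = 1 + z + 2/11z²
  so R(z) = 1 + z + 2/11z².

Solve |R(x)|<1 on ℝ⁻.
x=-0.45: |R|=0.5868
R=1: x+2/11x²=0 ⇒ x=−11/2=-5.5000; min R=1−1/(4·2/11)=-0.3750>−1
Confirm numerically:
  x=-5.336: |R|=0.84089 <1
  x=-4.371: |R|=0.10275 <1
  x=-3.978: |R|=0.10082 <1
  x=-6.041: |R|=1.59421 >1
  x=-5.979: |R|=1.52072 >1
Stable set (-5.5000, 0).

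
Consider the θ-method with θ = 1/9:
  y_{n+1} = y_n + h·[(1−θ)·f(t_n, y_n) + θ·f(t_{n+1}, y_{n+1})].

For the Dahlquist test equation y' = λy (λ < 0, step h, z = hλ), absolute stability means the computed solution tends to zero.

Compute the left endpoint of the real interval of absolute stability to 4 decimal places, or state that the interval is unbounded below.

left endpoint -2.5714.

On y'=λy, z=hλ:
  y_{n+1} = y_n + z·[8/9·y_n + 1/9·y_{n+1}] ⇒ (1 − 1/9z)y_{n+1} = (1 + 8/9z)y_n
  R(z) = (1 + 8/9z)/(1 − 1/9z).

Need |R(x)|<1, x<0.
x=-1.77: |R|=0.4791
R=−1: 1+8/9x = −1+1/9x ⇒ -7/9x=2 ⇒ x=2/(-7/9)=-2.5714
Confirm numerically:
  x=-2.105: |R|=0.70599 <1
  x=-1.887: |R|=0.55993 <1
  x=-1.159: |R|=0.02677 <1
  x=-3.000: |R|=1.25000 >1
  x=-2.964: |R|=1.22969 >1
  x=-2.806: |R|=1.13908 >1
Interval (-2.5714, 0).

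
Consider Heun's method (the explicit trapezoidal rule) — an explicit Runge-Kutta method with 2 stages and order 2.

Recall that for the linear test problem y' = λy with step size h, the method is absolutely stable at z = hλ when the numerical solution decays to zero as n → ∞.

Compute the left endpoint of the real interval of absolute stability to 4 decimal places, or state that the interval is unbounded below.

Set f=λy, z=hλ:
  order 2, 2-stage ⇒ R(z)=1+z+z^2/2
  (e.g. R(-0.53)=0.61045, |R|=0.61045)

Find x<0 with |R(x)|<1.
x=-0.53: |R|=0.6104
|R(-1.94)|=0.9418 |R(-1.66)|=0.7178 |R(-1.39)|=0.5760
Bisect:
  x_lo=-2.8805 |R|=2.2681  x_hi=-0.3306 |R|=0.7240
  mid=-1.60555 |R|=0.68334 →hi
  mid=-2.24302 |R|=1.27255 →lo
  mid=-1.92428 |R|=0.92715 →hi
  mid=-2.08365 |R|=1.08715 →lo
  mid=-2.00397 |R|=1.00397 →lo
  mid=-1.96412 |R|=0.96477 →hi
  mid=-1.98405 |R|=0.98417 →hi
  mid=-1.99401 |R|=0.99402 →hi
  ...
  [-2.00008,-1.99992] ⇒ x*=-2.0000
Interval (-2.0000, 0).

z* = -2.0000.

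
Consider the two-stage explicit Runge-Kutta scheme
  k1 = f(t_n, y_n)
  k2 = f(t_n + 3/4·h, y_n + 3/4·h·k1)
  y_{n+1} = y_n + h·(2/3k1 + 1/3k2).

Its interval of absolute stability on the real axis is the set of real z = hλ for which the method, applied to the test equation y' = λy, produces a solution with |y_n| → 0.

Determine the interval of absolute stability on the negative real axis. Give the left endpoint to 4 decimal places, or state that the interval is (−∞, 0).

(-4.0000, 0).

Test eqn y'=λy, z=hλ:
  k1=λy_n ⇒ h·k1=z·y_n;  k2=λ(1+3/4z)y_n ⇒ h·k2=z(1+3/4z)y_n
  y_{n+1}/y_n = 1 + 2/3z + 1/3z(1+3/4z) = 1 + z + 1/4z²
  Hence R(z) = 1 + z + 1/4z².

Boundary: |R(x)|=1, x<0.
x=-0.41: |R|=0.6320
R=1: x+1/4x²=0 ⇒ x=−4=-4.0000; min R=1−1/(4·1/4)=0.0000>−1
Confirm numerically:
  x=-3.221: |R|=0.37271 <1
  x=-2.709: |R|=0.12567 <1
  x=-2.334: |R|=0.02789 <1
  x=-4.334: |R|=1.36189 >1
  x=-4.295: |R|=1.31676 >1
Stable set (-4.0000, 0).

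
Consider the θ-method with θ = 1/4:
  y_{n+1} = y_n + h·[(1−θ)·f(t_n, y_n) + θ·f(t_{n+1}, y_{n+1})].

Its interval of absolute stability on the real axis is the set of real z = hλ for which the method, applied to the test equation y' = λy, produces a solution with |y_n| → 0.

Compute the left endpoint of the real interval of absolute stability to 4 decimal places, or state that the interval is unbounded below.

Test eqn y'=λy, z=hλ:
  y_{n+1} = y_n + z·[3/4·y_n + 1/4·y_{n+1}] ⇒ (1 − 1/4z)y_{n+1} = (1 + 3/4z)y_n
  R(z) = (1 + 3/4z)/(1 − 1/4z).

Need |R(x)|<1, x<0.
x=-1.1: |R|=0.1373
R=−1: 1+3/4x = −1+1/4x ⇒ -1/2x=2 ⇒ x=2/(-1/2)=-4.0000
Confirm numerically:
  x=-3.467: |R|=0.85724 <1
  x=-3.384: |R|=0.83315 <1
  x=-3.344: |R|=0.82135 <1
  x=-1.811: |R|=0.24660 <1
  x=-4.508: |R|=1.11942 >1
  x=-4.226: |R|=1.05495 >1
Stable set (-4.0000, 0).

z* = -4.0000.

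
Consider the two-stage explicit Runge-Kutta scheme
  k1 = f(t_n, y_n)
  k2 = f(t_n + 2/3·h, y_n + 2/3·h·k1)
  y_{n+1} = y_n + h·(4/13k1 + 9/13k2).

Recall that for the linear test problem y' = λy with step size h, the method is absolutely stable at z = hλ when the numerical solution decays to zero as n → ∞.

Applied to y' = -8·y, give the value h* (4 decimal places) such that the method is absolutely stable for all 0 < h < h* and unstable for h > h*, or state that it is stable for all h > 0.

(-2.1667,0); λ=-8 ⇒ h* = (13/6)/8 = 0.2708.

On y'=λy, z=hλ:
  k1=λy_n ⇒ h·k1=z·y_n;  k2=λ(1+2/3z)y_n ⇒ h·k2=z(1+2/3z)y_n
  y_{n+1}/y_n = 1 + 4/13z + 9/13z(1+2/3z) = 1 + z + 6/13z²
  Hence R(z) = 1 + z + 6/13z².

Boundary: |R(x)|=1, x<0.
x=-0.37: |R|=0.6932
R=1: x+6/13x²=0 ⇒ x=−13/6=-2.1667; min R=1−1/(4·6/13)=0.4583>−1
Confirm numerically:
  x=-1.369: |R|=0.49600 <1
  x=-1.201: |R|=0.46472 <1
  x=-0.913: |R|=0.47172 <1
  x=-2.415: |R|=1.27680 >1
  x=-2.263: |R|=1.10062 >1
Interval (-2.1667, 0).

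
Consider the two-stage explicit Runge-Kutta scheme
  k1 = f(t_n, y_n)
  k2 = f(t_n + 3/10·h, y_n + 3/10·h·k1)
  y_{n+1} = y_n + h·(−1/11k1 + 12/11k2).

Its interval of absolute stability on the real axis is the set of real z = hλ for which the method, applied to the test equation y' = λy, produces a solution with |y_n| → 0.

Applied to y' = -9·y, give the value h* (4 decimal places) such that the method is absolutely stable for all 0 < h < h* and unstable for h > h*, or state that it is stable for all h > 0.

On y'=λy, z=hλ:
  k1=λy_n ⇒ h·k1=z·y_n;  k2=λ(1+3/10z)y_n ⇒ h·k2=z(1+3/10z)y_n
  y_{n+1}/y_n = 1 − 1/11z + 12/11z(1+3/10z) = 1 + z + 18/55z²
  Hence R(z) = 1 + z + 18/55z².

Need |R(x)|<1, x<0.
x=-0.43: |R|=0.6305
R=1: x+18/55x²=0 ⇒ x=−55/18=-3.0556; min R=1−1/(4·18/55)=0.2361>−1
Confirm numerically:
  x=-2.947: |R|=0.89530 <1
  x=-2.754: |R|=0.72821 <1
  x=-1.592: |R|=0.23746 <1
  x=-3.432: |R|=1.42282 >1
  x=-3.216: |R|=1.16887 >1
Stable set (-3.0556, 0).

(-3.0556,0); λ=-9 ⇒ h* = (55/18)/9 = 0.3395.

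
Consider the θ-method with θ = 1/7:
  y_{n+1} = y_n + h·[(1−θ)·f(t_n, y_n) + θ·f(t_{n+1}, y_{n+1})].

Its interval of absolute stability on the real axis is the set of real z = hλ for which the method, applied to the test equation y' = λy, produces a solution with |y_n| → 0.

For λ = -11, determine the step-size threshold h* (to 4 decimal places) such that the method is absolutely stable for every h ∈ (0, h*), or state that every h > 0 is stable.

(-2.8000,0); λ=-11 ⇒ h* = (14/5)/11 = 0.2545.

With y'=λy (z=hλ):
  y_{n+1} = y_n + z·[6/7·y_n + 1/7·y_{n+1}] ⇒ (1 − 1/7z)y_{n+1} = (1 + 6/7z)y_n
  R(z) = (1 + 6/7z)/(1 − 1/7z).

Find x<0 with |R(x)|<1.
x=-1.78: |R|=0.4191
R=−1: 1+6/7x = −1+1/7x ⇒ -5/7x=2 ⇒ x=2/(-5/7)=-2.8000
Confirm numerically:
  x=-2.695: |R|=0.94585 <1
  x=-1.886: |R|=0.48571 <1
  x=-1.866: |R|=0.47327 <1
  x=-1.359: |R|=0.13805 <1
  x=-3.074: |R|=1.13599 >1
  x=-2.856: |R|=1.02841 >1
Interval (-2.8000, 0).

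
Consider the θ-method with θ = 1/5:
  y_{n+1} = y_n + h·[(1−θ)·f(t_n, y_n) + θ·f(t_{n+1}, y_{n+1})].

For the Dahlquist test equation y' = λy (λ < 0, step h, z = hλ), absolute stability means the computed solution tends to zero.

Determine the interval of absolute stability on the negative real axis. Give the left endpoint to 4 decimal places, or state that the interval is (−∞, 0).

z∈(-3.3333,0).

Test eqn y'=λy, z=hλ:
  y_{n+1} = y_n + z·[4/5·y_n + 1/5·y_{n+1}] ⇒ (1 − 1/5z)y_{n+1} = (1 + 4/5z)y_n
  so R(z) = (1 + 4/5z)/(1 − 1/5z).

Solve |R(x)|<1 on ℝ⁻.
x=-1.42: |R|=0.1059
R=−1: 1+4/5x = −1+1/5x ⇒ -3/5x=2 ⇒ x=2/(-3/5)=-3.3333
Confirm numerically:
  x=-2.784: |R|=0.78828 <1
  x=-2.123: |R|=0.49024 <1
  x=-1.382: |R|=0.08273 <1
  x=-3.589: |R|=1.08930 >1
  x=-3.393: |R|=1.02133 >1
Interval (-3.3333, 0).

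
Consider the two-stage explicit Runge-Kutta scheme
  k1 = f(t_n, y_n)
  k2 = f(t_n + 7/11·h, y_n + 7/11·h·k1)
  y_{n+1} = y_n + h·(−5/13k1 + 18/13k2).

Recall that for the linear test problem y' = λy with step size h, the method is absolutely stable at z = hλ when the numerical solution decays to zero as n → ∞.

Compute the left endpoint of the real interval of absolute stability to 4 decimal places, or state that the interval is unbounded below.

On y'=λy, z=hλ:
  k1=λy_n ⇒ h·k1=z·y_n;  k2=λ(1+7/11z)y_n ⇒ h·k2=z(1+7/11z)y_n
  y_{n+1}/y_n = 1 − 5/13z + 18/13z(1+7/11z) = 1 + z + 126/143z²
  Hence R(z) = 1 + z + 126/143z².

Boundary: |R(x)|=1, x<0.
x=-1.24: |R|=1.1148
R=1: x+126/143x²=0 ⇒ x=−143/126=-1.1349; min R=1−1/(4·126/143)=0.7163>−1
Confirm numerically:
  x=-1.076: |R|=0.94414 <1
  x=-0.736: |R|=0.74130 <1
  x=-0.703: |R|=0.73246 <1
  x=-0.477: |R|=0.72348 <1
  x=-1.510: |R|=1.49904 >1
  x=-1.503: |R|=1.48746 >1
Interval (-1.1349, 0).

z* = -1.1349.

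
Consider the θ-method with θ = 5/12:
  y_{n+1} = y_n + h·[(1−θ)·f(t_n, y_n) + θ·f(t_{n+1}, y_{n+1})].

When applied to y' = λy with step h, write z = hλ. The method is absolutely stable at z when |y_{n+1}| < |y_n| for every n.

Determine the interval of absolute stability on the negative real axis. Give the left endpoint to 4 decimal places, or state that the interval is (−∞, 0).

(-12.0000, 0).

On y'=λy, z=hλ:
  y_{n+1} = y_n + z·[7/12·y_n + 5/12·y_{n+1}] ⇒ (1 − 5/12z)y_{n+1} = (1 + 7/12z)y_n
  ⇒ R(z) = (1 + 7/12z)/(1 − 5/12z).

Find x<0 with |R(x)|<1.
x=-1.62: |R|=0.0328
R=−1: 1+7/12x = −1+5/12x ⇒ -1/6x=2 ⇒ x=2/(-1/6)=-12.0000
Confirm numerically:
  x=-11.217: |R|=0.97700 <1
  x=-8.367: |R|=0.86503 <1
  x=-4.863: |R|=0.60694 <1
  x=-12.439: |R|=1.01183 >1
  x=-12.355: |R|=1.00962 >1
  x=-12.239: |R|=1.00653 >1
Stable set (-12.0000, 0).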